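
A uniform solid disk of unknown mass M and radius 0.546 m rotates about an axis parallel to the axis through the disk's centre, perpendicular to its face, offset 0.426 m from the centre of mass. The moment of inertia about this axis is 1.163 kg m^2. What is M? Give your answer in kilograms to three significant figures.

3.52

I = I_cm + Md² = (1/2)MR² + Md² = M·[0.5·(0.546)² + (0.426)²] = M·0.33053.
So M = 1.163 / 0.33053 = 3.5185 kg.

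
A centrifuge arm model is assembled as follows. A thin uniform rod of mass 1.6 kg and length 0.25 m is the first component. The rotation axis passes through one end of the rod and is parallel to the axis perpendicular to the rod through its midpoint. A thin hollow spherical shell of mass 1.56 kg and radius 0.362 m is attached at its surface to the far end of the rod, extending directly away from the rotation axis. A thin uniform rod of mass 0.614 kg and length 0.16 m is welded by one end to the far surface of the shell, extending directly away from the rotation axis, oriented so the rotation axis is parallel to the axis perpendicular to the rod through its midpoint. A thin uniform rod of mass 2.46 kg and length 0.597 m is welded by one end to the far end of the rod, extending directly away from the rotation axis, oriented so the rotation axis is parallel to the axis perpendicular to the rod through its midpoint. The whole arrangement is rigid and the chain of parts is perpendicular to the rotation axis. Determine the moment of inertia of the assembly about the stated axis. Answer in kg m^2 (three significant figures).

6.56

Thin rod: I_cm = (1/12)ML² = (1/12)(1.6)(0.25)² = 0.0083333 kg m^2; centre at d = 0.125 m, so I = I_cm + Md² gives I = 0.0083333 + (1.6)(0.125)² = 0.033333 kg m^2.
Spherical shell: I_cm = (2/3)MR² = (2/3)(1.56)(0.362)² = 0.13629 kg m^2; centre at d = 0.125 + 0.125 + 0.362 = 0.612 m, so I = I_cm + Md² gives I = 0.13629 + (1.56)(0.612)² = 0.72057 kg m^2.
Thin rod: I_cm = (1/12)ML² = (1/12)(0.614)(0.16)² = 0.0013099 kg m^2; centre at d = 0.125 + 0.125 + 0.362 + 0.362 + 0.08 = 1.054 m, so I = I_cm + Md² gives I = 0.0013099 + (0.614)(1.054)² = 0.68341 kg m^2.
Thin rod: I_cm = (1/12)ML² = (1/12)(2.46)(0.597)² = 0.073064 kg m^2; centre at d = 0.125 + 0.125 + 0.362 + 0.362 + 0.08 + 0.08 + 0.2985 = 1.4325 m, so I = I_cm + Md² gives I = 0.073064 + (2.46)(1.4325)² = 5.1211 kg m^2.
Total I = 0.033333 + 0.72057 + 0.68341 + 5.1211 = 6.5584 kg m^2.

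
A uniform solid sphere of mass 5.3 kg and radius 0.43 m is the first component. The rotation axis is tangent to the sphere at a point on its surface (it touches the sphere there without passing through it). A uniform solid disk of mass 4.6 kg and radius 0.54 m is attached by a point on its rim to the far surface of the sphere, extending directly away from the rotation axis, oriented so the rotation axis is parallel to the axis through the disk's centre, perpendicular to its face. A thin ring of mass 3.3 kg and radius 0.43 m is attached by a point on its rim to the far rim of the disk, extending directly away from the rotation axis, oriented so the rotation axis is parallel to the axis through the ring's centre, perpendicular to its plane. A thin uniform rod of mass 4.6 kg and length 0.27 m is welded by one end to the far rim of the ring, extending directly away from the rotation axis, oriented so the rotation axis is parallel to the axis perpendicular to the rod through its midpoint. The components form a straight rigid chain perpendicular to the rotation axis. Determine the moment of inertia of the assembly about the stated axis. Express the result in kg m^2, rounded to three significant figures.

69.9

Solid sphere: I_cm = (2/5)MR² = (2/5)(5.3)(0.43)² = 0.39199 kg m^2; centre at d = 0.43 m, so the parallel axis theorem gives I = 0.39199 + (5.3)(0.43)² = 1.372 kg m^2.
Solid disk: I_cm = (1/2)MR² = (1/2)(4.6)(0.54)² = 0.67068 kg m^2; centre at d = 0.43 + 0.43 + 0.54 = 1.4 m, so the parallel axis theorem gives I = 0.67068 + (4.6)(1.4)² = 9.6867 kg m^2.
Thin ring: I_cm = MR² = (3.3)(0.43)² = 0.61017 kg m^2; centre at d = 0.43 + 0.43 + 0.54 + 0.54 + 0.43 = 2.37 m, so the parallel axis theorem gives I = 0.61017 + (3.3)(2.37)² = 19.146 kg m^2.
Thin rod: I_cm = (1/12)ML² = (1/12)(4.6)(0.27)² = 0.027945 kg m^2; centre at d = 0.43 + 0.43 + 0.54 + 0.54 + 0.43 + 0.43 + 0.135 = 2.935 m, so the parallel axis theorem gives I = 0.027945 + (4.6)(2.935)² = 39.653 kg m^2.
Total I = 1.372 + 9.6867 + 19.146 + 39.653 = 69.858 kg m^2.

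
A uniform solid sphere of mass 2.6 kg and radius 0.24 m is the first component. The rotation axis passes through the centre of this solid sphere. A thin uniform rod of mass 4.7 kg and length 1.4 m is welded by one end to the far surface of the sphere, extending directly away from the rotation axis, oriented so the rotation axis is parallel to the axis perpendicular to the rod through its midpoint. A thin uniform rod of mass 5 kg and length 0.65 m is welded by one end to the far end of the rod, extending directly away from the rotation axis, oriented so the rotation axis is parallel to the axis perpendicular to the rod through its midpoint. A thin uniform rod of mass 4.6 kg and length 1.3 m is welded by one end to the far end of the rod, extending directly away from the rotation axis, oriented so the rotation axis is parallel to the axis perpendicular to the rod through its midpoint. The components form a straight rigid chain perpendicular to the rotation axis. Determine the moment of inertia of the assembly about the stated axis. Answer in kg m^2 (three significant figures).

64.9

Solid sphere: I_cm = (2/5)MR² = (2/5)(2.6)(0.24)² = 0.059904 kg m^2; axis through the centre, so I = 0.059904 kg m^2.
Thin rod: I_cm = (1/12)ML² = (1/12)(4.7)(1.4)² = 0.76767 kg m^2; centre at d = 0.24 + 0.7 = 0.94 m, so the parallel axis theorem gives I = 0.76767 + (4.7)(0.94)² = 4.9206 kg m^2.
Thin rod: I_cm = (1/12)ML² = (1/12)(5)(0.65)² = 0.17604 kg m^2; centre at d = 0.24 + 0.7 + 0.7 + 0.325 = 1.965 m, so the parallel axis theorem gives I = 0.17604 + (5)(1.965)² = 19.482 kg m^2.
Thin rod: I_cm = (1/12)ML² = (1/12)(4.6)(1.3)² = 0.64783 kg m^2; centre at d = 0.24 + 0.7 + 0.7 + 0.325 + 0.325 + 0.65 = 2.94 m, so the parallel axis theorem gives I = 0.64783 + (4.6)(2.94)² = 40.408 kg m^2.
Total I = 0.059904 + 4.9206 + 19.482 + 40.408 = 64.871 kg m^2.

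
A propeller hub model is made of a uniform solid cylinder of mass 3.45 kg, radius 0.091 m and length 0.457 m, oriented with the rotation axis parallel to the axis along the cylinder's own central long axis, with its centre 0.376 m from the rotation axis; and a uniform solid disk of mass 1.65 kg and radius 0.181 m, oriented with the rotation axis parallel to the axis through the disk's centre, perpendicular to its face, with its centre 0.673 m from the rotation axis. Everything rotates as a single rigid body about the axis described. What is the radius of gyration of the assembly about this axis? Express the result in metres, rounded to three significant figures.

0.500

Solid cylinder: I_cm = (1/2)MR² = (1/2)(3.45)(0.091)² = 0.014285 kg m²; centre at d = 0.376 m, so I = I_cm + Md² gives I = 0.014285 + (3.45)(0.376)² = 0.50203 kg m².
Solid disk: I_cm = (1/2)MR² = (1/2)(1.65)(0.181)² = 0.027028 kg m²; centre at d = 0.673 m, so I = I_cm + Md² gives I = 0.027028 + (1.65)(0.673)² = 0.77436 kg m².
Total I = 1.2764 kg m²; total mass M = 5.1 kg.
k = √(I/M) = √(1.2764/5.1) = 0.50027 m.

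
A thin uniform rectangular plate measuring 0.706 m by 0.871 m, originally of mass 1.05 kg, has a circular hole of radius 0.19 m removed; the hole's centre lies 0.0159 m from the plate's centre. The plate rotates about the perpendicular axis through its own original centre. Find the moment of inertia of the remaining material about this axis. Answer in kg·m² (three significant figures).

0.106

Unpierced body about its centre: I₀ = (1/12)M(a²+b²) = (1/12)(1.05)[(0.706)² + (0.871)²] = 0.10999 kg·m².
The removed disk has mass m = M·πr²/(ab) = (1.05)·π(0.19)²/(0.706·0.871) = 0.19365 kg (same uniform areal density).
Its moment of inertia about the rotation axis (parallel-axis theorem): I_hole = (1/2)mr² + md² = (1/2)(0.19365)(0.19)² + (0.19365)(0.0159)² = 0.0035444 kg·m².
Treating the hole as negative mass, I = I₀ − I_hole = 0.10999 − 0.0035444 = 0.10645 kg·m².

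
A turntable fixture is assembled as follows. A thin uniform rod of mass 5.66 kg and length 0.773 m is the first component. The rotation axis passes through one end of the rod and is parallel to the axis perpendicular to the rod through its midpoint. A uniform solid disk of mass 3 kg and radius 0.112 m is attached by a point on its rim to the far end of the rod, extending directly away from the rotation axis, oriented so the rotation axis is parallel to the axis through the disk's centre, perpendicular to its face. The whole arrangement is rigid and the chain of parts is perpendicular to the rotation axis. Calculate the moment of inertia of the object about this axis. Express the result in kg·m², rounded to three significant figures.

3.50

Thin rod: I_cm = (1/12)ML² = (1/12)(5.66)(0.773)² = 0.28183 kg·m²; centre at d = 0.3865 m, so I = I_cm + Md² gives I = 0.28183 + (5.66)(0.3865)² = 1.1273 kg·m².
Solid disk: I_cm = (1/2)MR² = (1/2)(3)(0.112)² = 0.018816 kg·m²; centre at d = 0.3865 + 0.3865 + 0.112 = 0.885 m, so I = I_cm + Md² gives I = 0.018816 + (3)(0.885)² = 2.3685 kg·m².
Total I = 1.1273 + 2.3685 = 3.4958 kg·m².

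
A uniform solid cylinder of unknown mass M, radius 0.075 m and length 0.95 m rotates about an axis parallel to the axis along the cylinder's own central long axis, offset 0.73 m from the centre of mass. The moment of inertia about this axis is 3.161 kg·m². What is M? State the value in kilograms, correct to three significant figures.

I = I_cm + Md² = (1/2)MR² + Md² = M·[0.5·(0.075)² + (0.73)²] = M·0.53571.
So M = 3.161 / 0.53571 = 5.9006 kg.

5.90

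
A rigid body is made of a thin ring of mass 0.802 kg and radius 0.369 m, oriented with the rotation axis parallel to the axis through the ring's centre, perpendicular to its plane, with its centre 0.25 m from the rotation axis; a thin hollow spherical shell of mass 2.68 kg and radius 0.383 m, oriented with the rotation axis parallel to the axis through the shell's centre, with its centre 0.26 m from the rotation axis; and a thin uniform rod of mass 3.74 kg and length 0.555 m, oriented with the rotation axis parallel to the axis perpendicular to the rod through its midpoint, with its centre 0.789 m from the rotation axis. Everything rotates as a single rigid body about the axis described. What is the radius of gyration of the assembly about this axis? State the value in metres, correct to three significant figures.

Thin ring: I_cm = MR² = (0.802)(0.369)² = 0.1092 kg m²; centre at d = 0.25 m, so the parallel axis theorem gives I = 0.1092 + (0.802)(0.25)² = 0.15933 kg m².
Spherical shell: I_cm = (2/3)MR² = (2/3)(2.68)(0.383)² = 0.26208 kg m²; centre at d = 0.26 m, so the parallel axis theorem gives I = 0.26208 + (2.68)(0.26)² = 0.44325 kg m².
Thin rod: I_cm = (1/12)ML² = (1/12)(3.74)(0.555)² = 0.096001 kg m²; centre at d = 0.789 m, so the parallel axis theorem gives I = 0.096001 + (3.74)(0.789)² = 2.4242 kg m².
Total I = 3.0268 kg m²; total mass M = 7.222 kg.
k = √(I/M) = √(3.0268/7.222) = 0.64739 m.

0.647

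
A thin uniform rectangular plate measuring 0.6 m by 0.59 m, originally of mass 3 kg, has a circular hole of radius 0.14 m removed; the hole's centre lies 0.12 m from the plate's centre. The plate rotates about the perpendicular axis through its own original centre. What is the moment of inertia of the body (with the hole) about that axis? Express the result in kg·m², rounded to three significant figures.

0.164

Unpierced body about its centre: I₀ = (1/12)M(a²+b²) = (1/12)(3)[(0.6)² + (0.59)²] = 0.17702 kg·m².
The removed disk has mass m = M·πr²/(ab) = (3)·π(0.14)²/(0.6·0.59) = 0.52182 kg (same uniform areal density).
Its moment of inertia about the rotation axis (parallel-axis theorem): I_hole = (1/2)mr² + md² = (1/2)(0.52182)(0.14)² + (0.52182)(0.12)² = 0.012628 kg·m².
Treating the hole as negative mass, I = I₀ − I_hole = 0.17702 − 0.012628 = 0.1644 kg·m².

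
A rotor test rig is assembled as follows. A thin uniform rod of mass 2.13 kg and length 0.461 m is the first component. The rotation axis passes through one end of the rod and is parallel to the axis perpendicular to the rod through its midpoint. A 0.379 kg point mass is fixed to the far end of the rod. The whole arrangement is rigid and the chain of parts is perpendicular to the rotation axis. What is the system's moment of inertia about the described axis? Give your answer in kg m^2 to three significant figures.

0.231

Thin rod: I_cm = (1/12)ML² = (1/12)(2.13)(0.461)² = 0.037722 kg m^2; centre at d = 0.2305 m, so the parallel axis theorem gives I = 0.037722 + (2.13)(0.2305)² = 0.15089 kg m^2.
Point mass: I_cm = 0; centre at d = 0.2305 + 0.2305 = 0.461 m, so the parallel axis theorem gives I = 0 + (0.379)(0.461)² = 0.080545 kg m^2.
Total I = 0.15089 + 0.080545 = 0.23144 kg m^2.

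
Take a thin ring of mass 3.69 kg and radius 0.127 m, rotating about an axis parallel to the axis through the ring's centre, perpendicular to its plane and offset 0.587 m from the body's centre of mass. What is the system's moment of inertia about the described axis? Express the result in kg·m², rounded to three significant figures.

1.33

I_cm = MR² = (3.69)(0.127)² = 0.059516 kg·m²; centre at d = 0.587 m, so I = I_cm + Md² gives I = 0.059516 + (3.69)(0.587)² = 1.331 kg·m².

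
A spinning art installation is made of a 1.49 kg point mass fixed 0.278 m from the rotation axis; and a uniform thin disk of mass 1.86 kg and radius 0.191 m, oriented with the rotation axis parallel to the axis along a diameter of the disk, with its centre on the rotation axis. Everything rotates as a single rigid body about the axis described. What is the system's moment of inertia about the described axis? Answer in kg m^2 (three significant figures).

Point mass: I_cm = 0; centre at d = 0.278 m, so I = I_cm + Md² gives I = 0 + (1.49)(0.278)² = 0.11515 kg m^2.
Thin disk: I_cm = (1/4)MR² = (1/4)(1.86)(0.191)² = 0.016964 kg m^2; axis through the centre, so I = 0.016964 kg m^2.
Total I = 0.11515 + 0.016964 = 0.13212 kg m^2.

0.132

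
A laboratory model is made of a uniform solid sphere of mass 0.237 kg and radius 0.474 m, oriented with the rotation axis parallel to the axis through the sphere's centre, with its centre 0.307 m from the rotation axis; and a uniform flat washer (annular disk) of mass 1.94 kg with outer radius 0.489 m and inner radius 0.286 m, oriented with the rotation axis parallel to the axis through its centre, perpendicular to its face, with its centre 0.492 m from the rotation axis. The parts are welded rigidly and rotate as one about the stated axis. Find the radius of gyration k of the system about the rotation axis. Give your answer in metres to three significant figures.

0.615

Solid sphere: I_cm = (2/5)MR² = (2/5)(0.237)(0.474)² = 0.021299 kg·m²; centre at d = 0.307 m, so the parallel axis theorem gives I = 0.021299 + (0.237)(0.307)² = 0.043636 kg·m².
Annular disk: I_cm = (1/2)M(R²+r²) = (1/2)(1.94)[(0.489)² + (0.286)²] = 0.31129 kg·m²; centre at d = 0.492 m, so the parallel axis theorem gives I = 0.31129 + (1.94)(0.492)² = 0.78089 kg·m².
Total I = 0.82453 kg·m²; total mass M = 2.177 kg.
k = √(I/M) = √(0.82453/2.177) = 0.61542 m.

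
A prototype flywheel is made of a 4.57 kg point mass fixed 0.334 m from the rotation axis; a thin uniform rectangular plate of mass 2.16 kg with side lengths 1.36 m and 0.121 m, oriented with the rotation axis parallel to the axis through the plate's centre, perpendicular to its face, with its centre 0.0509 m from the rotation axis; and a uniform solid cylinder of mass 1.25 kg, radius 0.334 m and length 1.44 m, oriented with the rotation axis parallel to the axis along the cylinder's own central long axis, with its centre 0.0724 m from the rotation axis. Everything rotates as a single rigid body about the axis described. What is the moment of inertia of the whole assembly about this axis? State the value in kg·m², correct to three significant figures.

Point mass: I_cm = 0; centre at d = 0.334 m, so I = I_cm + Md² gives I = 0 + (4.57)(0.334)² = 0.50981 kg·m².
Rectangular plate: I_cm = (1/12)M(a²+b²) = (1/12)(2.16)[(1.36)² + (0.121)²] = 0.33556 kg·m²; centre at d = 0.0509 m, so I = I_cm + Md² gives I = 0.33556 + (2.16)(0.0509)² = 0.34116 kg·m².
Solid cylinder: I_cm = (1/2)MR² = (1/2)(1.25)(0.334)² = 0.069723 kg·m²; centre at d = 0.0724 m, so I = I_cm + Md² gives I = 0.069723 + (1.25)(0.0724)² = 0.076275 kg·m².
Total I = 0.50981 + 0.34116 + 0.076275 = 0.92725 kg·m².

0.927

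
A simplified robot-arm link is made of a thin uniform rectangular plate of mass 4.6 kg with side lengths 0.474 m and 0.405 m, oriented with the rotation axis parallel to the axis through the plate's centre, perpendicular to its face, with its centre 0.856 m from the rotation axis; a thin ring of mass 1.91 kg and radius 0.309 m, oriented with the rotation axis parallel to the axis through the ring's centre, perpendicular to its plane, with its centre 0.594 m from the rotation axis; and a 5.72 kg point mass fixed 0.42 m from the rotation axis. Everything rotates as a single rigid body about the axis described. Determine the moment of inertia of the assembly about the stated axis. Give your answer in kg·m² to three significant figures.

Rectangular plate: I_cm = (1/12)M(a²+b²) = (1/12)(4.6)[(0.474)² + (0.405)²] = 0.149 kg·m²; centre at d = 0.856 m, so the parallel axis theorem gives I = 0.149 + (4.6)(0.856)² = 3.5196 kg·m².
Thin ring: I_cm = MR² = (1.91)(0.309)² = 0.18237 kg·m²; centre at d = 0.594 m, so the parallel axis theorem gives I = 0.18237 + (1.91)(0.594)² = 0.85629 kg·m².
Point mass: I_cm = 0; centre at d = 0.42 m, so the parallel axis theorem gives I = 0 + (5.72)(0.42)² = 1.009 kg·m².
Total I = 3.5196 + 0.85629 + 1.009 = 5.3849 kg·m².

5.38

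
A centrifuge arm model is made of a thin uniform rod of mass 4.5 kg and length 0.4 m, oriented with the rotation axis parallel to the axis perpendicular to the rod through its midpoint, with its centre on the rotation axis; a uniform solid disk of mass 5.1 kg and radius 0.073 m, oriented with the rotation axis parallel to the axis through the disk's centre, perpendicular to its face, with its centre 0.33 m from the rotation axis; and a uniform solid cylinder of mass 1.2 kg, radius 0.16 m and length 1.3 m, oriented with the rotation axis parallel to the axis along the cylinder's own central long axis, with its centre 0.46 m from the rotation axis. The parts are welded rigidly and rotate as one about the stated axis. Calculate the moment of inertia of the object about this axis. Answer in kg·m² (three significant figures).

0.898

Thin rod: I_cm = (1/12)ML² = (1/12)(4.5)(0.4)² = 0.06 kg·m²; axis through the centre, so I = 0.06 kg·m².
Solid disk: I_cm = (1/2)MR² = (1/2)(5.1)(0.073)² = 0.013589 kg·m²; centre at d = 0.33 m, so the parallel axis theorem gives I = 0.013589 + (5.1)(0.33)² = 0.56898 kg·m².
Solid cylinder: I_cm = (1/2)MR² = (1/2)(1.2)(0.16)² = 0.01536 kg·m²; centre at d = 0.46 m, so the parallel axis theorem gives I = 0.01536 + (1.2)(0.46)² = 0.26928 kg·m².
Total I = 0.06 + 0.56898 + 0.26928 = 0.89826 kg·m².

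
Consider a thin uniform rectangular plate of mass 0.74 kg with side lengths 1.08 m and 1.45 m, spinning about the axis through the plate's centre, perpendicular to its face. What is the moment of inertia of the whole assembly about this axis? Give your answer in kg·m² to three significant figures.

I_cm = (1/12)M(a²+b²) = (1/12)(0.74)[(1.08)² + (1.45)²] = 0.20158 kg·m²; axis through the centre, so I = 0.20158 kg·m².

0.202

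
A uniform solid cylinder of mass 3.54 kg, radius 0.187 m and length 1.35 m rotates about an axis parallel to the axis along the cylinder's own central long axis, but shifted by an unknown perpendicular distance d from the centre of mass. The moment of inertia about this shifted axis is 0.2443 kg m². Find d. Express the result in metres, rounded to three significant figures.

About the centre-of-mass axis, I_cm = (1/2)MR² = (1/2)(3.54)(0.187)² = 0.061895 kg m².
Parallel axis theorem: I = I_cm + Md², so Md² = 0.2443 − 0.061895 = 0.1824 kg m².
d = √(0.1824 / 3.54) = 0.227 m.

0.227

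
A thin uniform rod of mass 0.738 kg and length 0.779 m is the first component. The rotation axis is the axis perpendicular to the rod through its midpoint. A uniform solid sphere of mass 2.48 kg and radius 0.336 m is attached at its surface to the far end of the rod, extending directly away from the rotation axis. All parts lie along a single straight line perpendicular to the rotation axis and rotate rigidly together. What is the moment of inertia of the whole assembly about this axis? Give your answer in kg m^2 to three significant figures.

Thin rod: I_cm = (1/12)ML² = (1/12)(0.738)(0.779)² = 0.037321 kg m^2; axis through the centre, so I = 0.037321 kg m^2.
Solid sphere: I_cm = (2/5)MR² = (2/5)(2.48)(0.336)² = 0.11199 kg m^2; centre at d = 0.3895 + 0.336 = 0.7255 m, so the parallel axis theorem gives I = 0.11199 + (2.48)(0.7255)² = 1.4173 kg m^2.
Total I = 0.037321 + 1.4173 = 1.4547 kg m^2.

1.45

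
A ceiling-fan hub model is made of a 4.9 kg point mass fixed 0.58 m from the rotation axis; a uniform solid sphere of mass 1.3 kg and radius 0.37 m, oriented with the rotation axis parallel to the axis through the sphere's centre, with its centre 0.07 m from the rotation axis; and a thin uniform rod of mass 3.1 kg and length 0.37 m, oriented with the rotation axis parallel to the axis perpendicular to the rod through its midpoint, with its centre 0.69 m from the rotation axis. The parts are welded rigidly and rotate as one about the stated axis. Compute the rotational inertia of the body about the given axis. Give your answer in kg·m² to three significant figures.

3.24

Point mass: I_cm = 0; centre at d = 0.58 m, so the parallel axis theorem gives I = 0 + (4.9)(0.58)² = 1.6484 kg·m².
Solid sphere: I_cm = (2/5)MR² = (2/5)(1.3)(0.37)² = 0.071188 kg·m²; centre at d = 0.07 m, so the parallel axis theorem gives I = 0.071188 + (1.3)(0.07)² = 0.077558 kg·m².
Thin rod: I_cm = (1/12)ML² = (1/12)(3.1)(0.37)² = 0.035366 kg·m²; centre at d = 0.69 m, so the parallel axis theorem gives I = 0.035366 + (3.1)(0.69)² = 1.5113 kg·m².
Total I = 1.6484 + 0.077558 + 1.5113 = 3.2372 kg·m².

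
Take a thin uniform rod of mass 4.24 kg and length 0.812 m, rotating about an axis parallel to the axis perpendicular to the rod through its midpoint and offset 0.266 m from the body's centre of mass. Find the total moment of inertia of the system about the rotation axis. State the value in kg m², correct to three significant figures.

0.533

I_cm = (1/12)ML² = (1/12)(4.24)(0.812)² = 0.23297 kg m²; centre at d = 0.266 m, so the parallel axis theorem gives I = 0.23297 + (4.24)(0.266)² = 0.53297 kg m².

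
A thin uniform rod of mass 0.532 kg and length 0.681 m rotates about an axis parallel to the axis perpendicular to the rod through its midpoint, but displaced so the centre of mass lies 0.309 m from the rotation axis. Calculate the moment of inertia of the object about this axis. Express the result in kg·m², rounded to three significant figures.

0.0714

I_cm = (1/12)ML² = (1/12)(0.532)(0.681)² = 0.02056 kg·m²; centre at d = 0.309 m, so the parallel axis theorem gives I = 0.02056 + (0.532)(0.309)² = 0.071356 kg·m².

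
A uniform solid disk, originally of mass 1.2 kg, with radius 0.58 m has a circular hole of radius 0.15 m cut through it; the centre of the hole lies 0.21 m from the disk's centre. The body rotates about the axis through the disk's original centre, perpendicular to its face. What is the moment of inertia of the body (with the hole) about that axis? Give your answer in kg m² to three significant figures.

Unpierced body about its centre: I₀ = (1/2)MR² = (1/2)(1.2)(0.58)² = 0.20184 kg m².
The removed disk has mass m = M·(r/R)² = (1.2)(0.15/0.58)² = 0.080262 kg (same uniform areal density).
Its moment of inertia about the rotation axis (parallel-axis theorem): I_hole = (1/2)mr² + md² = (1/2)(0.080262)(0.15)² + (0.080262)(0.21)² = 0.0044425 kg m².
Treating the hole as negative mass, I = I₀ − I_hole = 0.20184 − 0.0044425 = 0.1974 kg m².

0.197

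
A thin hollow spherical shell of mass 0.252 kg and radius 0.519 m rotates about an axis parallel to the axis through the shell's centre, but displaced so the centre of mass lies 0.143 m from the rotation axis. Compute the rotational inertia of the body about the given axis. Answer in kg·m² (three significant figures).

0.0504

I_cm = (2/3)MR² = (2/3)(0.252)(0.519)² = 0.045253 kg·m²; centre at d = 0.143 m, so the parallel axis theorem gives I = 0.045253 + (0.252)(0.143)² = 0.050406 kg·m².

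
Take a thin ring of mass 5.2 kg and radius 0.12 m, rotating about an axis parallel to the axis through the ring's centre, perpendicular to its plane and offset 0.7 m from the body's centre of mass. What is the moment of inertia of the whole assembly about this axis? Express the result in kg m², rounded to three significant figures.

2.62

I_cm = MR² = (5.2)(0.12)² = 0.07488 kg m²; centre at d = 0.7 m, so I = I_cm + Md² gives I = 0.07488 + (5.2)(0.7)² = 2.6229 kg m².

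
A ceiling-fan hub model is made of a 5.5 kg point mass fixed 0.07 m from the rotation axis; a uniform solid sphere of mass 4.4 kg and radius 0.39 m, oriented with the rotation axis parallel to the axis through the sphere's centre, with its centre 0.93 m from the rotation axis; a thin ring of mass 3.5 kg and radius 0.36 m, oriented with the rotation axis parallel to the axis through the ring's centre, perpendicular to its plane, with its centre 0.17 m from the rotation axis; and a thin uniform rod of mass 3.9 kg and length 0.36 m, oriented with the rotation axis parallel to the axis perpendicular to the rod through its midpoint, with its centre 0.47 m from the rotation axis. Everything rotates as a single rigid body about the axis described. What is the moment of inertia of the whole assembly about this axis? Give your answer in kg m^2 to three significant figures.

Point mass: I_cm = 0; centre at d = 0.07 m, so the parallel axis theorem gives I = 0 + (5.5)(0.07)² = 0.02695 kg m^2.
Solid sphere: I_cm = (2/5)MR² = (2/5)(4.4)(0.39)² = 0.2677 kg m^2; centre at d = 0.93 m, so the parallel axis theorem gives I = 0.2677 + (4.4)(0.93)² = 4.0733 kg m^2.
Thin ring: I_cm = MR² = (3.5)(0.36)² = 0.4536 kg m^2; centre at d = 0.17 m, so the parallel axis theorem gives I = 0.4536 + (3.5)(0.17)² = 0.55475 kg m^2.
Thin rod: I_cm = (1/12)ML² = (1/12)(3.9)(0.36)² = 0.04212 kg m^2; centre at d = 0.47 m, so the parallel axis theorem gives I = 0.04212 + (3.9)(0.47)² = 0.90363 kg m^2.
Total I = 0.02695 + 4.0733 + 0.55475 + 0.90363 = 5.5586 kg m^2.

5.56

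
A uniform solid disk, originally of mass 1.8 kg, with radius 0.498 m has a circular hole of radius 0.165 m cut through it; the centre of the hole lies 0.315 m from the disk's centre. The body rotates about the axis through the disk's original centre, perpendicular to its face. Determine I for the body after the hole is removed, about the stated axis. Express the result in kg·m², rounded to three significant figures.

Unpierced body about its centre: I₀ = (1/2)MR² = (1/2)(1.8)(0.498)² = 0.2232 kg·m².
The removed disk has mass m = M·(r/R)² = (1.8)(0.165/0.498)² = 0.1976 kg (same uniform areal density).
Its moment of inertia about the rotation axis (parallel-axis theorem): I_hole = (1/2)mr² + md² = (1/2)(0.1976)(0.165)² + (0.1976)(0.315)² = 0.022296 kg·m².
Treating the hole as negative mass, I = I₀ − I_hole = 0.2232 − 0.022296 = 0.20091 kg·m².

0.201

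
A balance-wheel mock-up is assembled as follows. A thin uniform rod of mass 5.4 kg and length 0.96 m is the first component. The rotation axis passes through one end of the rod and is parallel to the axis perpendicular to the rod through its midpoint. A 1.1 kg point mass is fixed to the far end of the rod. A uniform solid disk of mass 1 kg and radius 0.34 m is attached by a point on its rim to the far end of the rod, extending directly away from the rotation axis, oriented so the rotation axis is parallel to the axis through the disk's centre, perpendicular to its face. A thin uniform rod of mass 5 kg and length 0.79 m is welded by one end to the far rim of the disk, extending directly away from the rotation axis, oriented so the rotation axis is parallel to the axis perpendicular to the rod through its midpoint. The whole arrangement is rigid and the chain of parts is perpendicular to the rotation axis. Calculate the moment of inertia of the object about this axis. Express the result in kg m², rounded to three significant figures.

25.4

Thin rod: I_cm = (1/12)ML² = (1/12)(5.4)(0.96)² = 0.41472 kg m²; centre at d = 0.48 m, so the parallel axis theorem gives I = 0.41472 + (5.4)(0.48)² = 1.6589 kg m².
Point mass: I_cm = 0; centre at d = 0.48 + 0.48 = 0.96 m, so the parallel axis theorem gives I = 0 + (1.1)(0.96)² = 1.0138 kg m².
Solid disk: I_cm = (1/2)MR² = (1/2)(1)(0.34)² = 0.0578 kg m²; centre at d = 0.48 + 0.48 + 0.34 = 1.3 m, so the parallel axis theorem gives I = 0.0578 + (1)(1.3)² = 1.7478 kg m².
Thin rod: I_cm = (1/12)ML² = (1/12)(5)(0.79)² = 0.26004 kg m²; centre at d = 0.48 + 0.48 + 0.34 + 0.34 + 0.395 = 2.035 m, so the parallel axis theorem gives I = 0.26004 + (5)(2.035)² = 20.966 kg m².
Total I = 1.6589 + 1.0138 + 1.7478 + 20.966 = 25.387 kg m².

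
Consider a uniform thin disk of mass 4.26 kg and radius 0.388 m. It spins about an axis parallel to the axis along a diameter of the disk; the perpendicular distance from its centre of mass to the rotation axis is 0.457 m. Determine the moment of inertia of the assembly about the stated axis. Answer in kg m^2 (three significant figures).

I_cm = (1/4)MR² = (1/4)(4.26)(0.388)² = 0.16033 kg m^2; centre at d = 0.457 m, so the parallel axis theorem gives I = 0.16033 + (4.26)(0.457)² = 1.05 kg m^2.

1.05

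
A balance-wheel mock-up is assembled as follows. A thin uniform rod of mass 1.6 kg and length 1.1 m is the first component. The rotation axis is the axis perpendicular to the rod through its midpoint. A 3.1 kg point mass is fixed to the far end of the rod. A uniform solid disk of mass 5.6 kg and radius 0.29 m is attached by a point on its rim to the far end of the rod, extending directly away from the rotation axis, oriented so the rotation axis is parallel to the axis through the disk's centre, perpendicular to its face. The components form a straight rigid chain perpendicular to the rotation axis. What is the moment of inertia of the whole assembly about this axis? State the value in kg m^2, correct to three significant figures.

Thin rod: I_cm = (1/12)ML² = (1/12)(1.6)(1.1)² = 0.16133 kg m^2; axis through the centre, so I = 0.16133 kg m^2.
Point mass: I_cm = 0; centre at d = 0.55 m, so the parallel axis theorem gives I = 0 + (3.1)(0.55)² = 0.93775 kg m^2.
Solid disk: I_cm = (1/2)MR² = (1/2)(5.6)(0.29)² = 0.23548 kg m^2; centre at d = 0.55 + 0.29 = 0.84 m, so the parallel axis theorem gives I = 0.23548 + (5.6)(0.84)² = 4.1868 kg m^2.
Total I = 0.16133 + 0.93775 + 4.1868 = 5.2859 kg m^2.

5.29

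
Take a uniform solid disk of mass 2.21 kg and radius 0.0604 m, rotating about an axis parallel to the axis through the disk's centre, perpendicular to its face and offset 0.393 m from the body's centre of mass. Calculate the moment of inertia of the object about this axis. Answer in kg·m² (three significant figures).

I_cm = (1/2)MR² = (1/2)(2.21)(0.0604)² = 0.0040312 kg·m²; centre at d = 0.393 m, so the parallel axis theorem gives I = 0.0040312 + (2.21)(0.393)² = 0.34536 kg·m².

0.345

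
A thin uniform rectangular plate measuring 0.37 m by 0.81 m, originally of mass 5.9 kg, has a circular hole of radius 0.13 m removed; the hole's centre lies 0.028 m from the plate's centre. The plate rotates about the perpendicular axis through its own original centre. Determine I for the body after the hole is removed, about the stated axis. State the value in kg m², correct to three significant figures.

0.380

Unpierced body about its centre: I₀ = (1/12)M(a²+b²) = (1/12)(5.9)[(0.37)² + (0.81)²] = 0.38989 kg m².
The removed disk has mass m = M·πr²/(ab) = (5.9)·π(0.13)²/(0.37·0.81) = 1.0452 kg (same uniform areal density).
Its moment of inertia about the rotation axis (parallel-axis theorem): I_hole = (1/2)mr² + md² = (1/2)(1.0452)(0.13)² + (1.0452)(0.028)² = 0.0096514 kg m².
Treating the hole as negative mass, I = I₀ − I_hole = 0.38989 − 0.0096514 = 0.38024 kg m².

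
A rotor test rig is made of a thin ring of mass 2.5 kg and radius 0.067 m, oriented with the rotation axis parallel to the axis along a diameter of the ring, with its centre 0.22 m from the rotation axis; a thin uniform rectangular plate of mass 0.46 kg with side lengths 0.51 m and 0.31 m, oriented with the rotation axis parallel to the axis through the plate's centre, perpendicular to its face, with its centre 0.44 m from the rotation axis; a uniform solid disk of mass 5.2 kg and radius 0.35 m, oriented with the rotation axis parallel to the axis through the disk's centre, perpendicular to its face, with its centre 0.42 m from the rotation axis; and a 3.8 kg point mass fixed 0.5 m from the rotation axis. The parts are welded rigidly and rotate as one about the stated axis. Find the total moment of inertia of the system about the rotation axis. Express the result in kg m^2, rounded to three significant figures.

Thin ring: I_cm = (1/2)MR² = (1/2)(2.5)(0.067)² = 0.0056113 kg m^2; centre at d = 0.22 m, so I = I_cm + Md² gives I = 0.0056113 + (2.5)(0.22)² = 0.12661 kg m^2.
Rectangular plate: I_cm = (1/12)M(a²+b²) = (1/12)(0.46)[(0.51)² + (0.31)²] = 0.013654 kg m^2; centre at d = 0.44 m, so I = I_cm + Md² gives I = 0.013654 + (0.46)(0.44)² = 0.10271 kg m^2.
Solid disk: I_cm = (1/2)MR² = (1/2)(5.2)(0.35)² = 0.3185 kg m^2; centre at d = 0.42 m, so I = I_cm + Md² gives I = 0.3185 + (5.2)(0.42)² = 1.2358 kg m^2.
Point mass: I_cm = 0; centre at d = 0.5 m, so I = I_cm + Md² gives I = 0 + (3.8)(0.5)² = 0.95 kg m^2.
Total I = 0.12661 + 0.10271 + 1.2358 + 0.95 = 2.4151 kg m^2.

2.42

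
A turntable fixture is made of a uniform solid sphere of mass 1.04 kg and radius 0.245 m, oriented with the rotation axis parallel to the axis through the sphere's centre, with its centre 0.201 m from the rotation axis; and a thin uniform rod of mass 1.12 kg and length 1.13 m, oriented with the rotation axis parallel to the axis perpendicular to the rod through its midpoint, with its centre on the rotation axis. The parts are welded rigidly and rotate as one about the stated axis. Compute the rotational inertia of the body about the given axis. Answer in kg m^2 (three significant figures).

Solid sphere: I_cm = (2/5)MR² = (2/5)(1.04)(0.245)² = 0.02497 kg m^2; centre at d = 0.201 m, so I = I_cm + Md² gives I = 0.02497 + (1.04)(0.201)² = 0.066987 kg m^2.
Thin rod: I_cm = (1/12)ML² = (1/12)(1.12)(1.13)² = 0.11918 kg m^2; axis through the centre, so I = 0.11918 kg m^2.
Total I = 0.066987 + 0.11918 = 0.18616 kg m^2.

0.186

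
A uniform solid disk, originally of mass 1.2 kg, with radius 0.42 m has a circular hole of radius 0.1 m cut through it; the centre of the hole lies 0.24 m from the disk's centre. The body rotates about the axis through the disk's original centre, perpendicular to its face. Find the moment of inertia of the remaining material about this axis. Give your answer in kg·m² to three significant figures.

0.102

Unpierced body about its centre: I₀ = (1/2)MR² = (1/2)(1.2)(0.42)² = 0.10584 kg·m².
The removed disk has mass m = M·(r/R)² = (1.2)(0.1/0.42)² = 0.068027 kg (same uniform areal density).
Its moment of inertia about the rotation axis (parallel-axis theorem): I_hole = (1/2)mr² + md² = (1/2)(0.068027)(0.1)² + (0.068027)(0.24)² = 0.0042585 kg·m².
Treating the hole as negative mass, I = I₀ − I_hole = 0.10584 − 0.0042585 = 0.10158 kg·m².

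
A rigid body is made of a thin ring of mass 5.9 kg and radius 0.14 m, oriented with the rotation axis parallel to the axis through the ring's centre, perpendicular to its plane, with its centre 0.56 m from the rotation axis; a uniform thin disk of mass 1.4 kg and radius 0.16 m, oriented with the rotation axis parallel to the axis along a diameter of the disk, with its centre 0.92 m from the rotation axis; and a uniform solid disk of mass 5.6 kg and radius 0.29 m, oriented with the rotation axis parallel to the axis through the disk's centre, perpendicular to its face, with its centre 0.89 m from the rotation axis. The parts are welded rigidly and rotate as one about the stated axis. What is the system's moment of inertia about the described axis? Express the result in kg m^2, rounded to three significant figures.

Thin ring: I_cm = MR² = (5.9)(0.14)² = 0.11564 kg m^2; centre at d = 0.56 m, so I = I_cm + Md² gives I = 0.11564 + (5.9)(0.56)² = 1.9659 kg m^2.
Thin disk: I_cm = (1/4)MR² = (1/4)(1.4)(0.16)² = 0.00896 kg m^2; centre at d = 0.92 m, so I = I_cm + Md² gives I = 0.00896 + (1.4)(0.92)² = 1.1939 kg m^2.
Solid disk: I_cm = (1/2)MR² = (1/2)(5.6)(0.29)² = 0.23548 kg m^2; centre at d = 0.89 m, so I = I_cm + Md² gives I = 0.23548 + (5.6)(0.89)² = 4.6712 kg m^2.
Total I = 1.9659 + 1.1939 + 4.6712 = 7.831 kg m^2.

7.83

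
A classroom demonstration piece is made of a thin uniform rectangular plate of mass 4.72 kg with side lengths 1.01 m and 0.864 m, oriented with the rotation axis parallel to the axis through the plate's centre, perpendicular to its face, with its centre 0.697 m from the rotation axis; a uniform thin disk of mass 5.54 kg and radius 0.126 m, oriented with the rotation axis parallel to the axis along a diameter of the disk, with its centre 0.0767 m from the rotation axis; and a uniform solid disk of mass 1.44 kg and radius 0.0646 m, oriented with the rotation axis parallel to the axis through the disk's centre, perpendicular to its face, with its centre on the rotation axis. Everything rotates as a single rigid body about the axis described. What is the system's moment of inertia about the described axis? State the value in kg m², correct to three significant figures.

Rectangular plate: I_cm = (1/12)M(a²+b²) = (1/12)(4.72)[(1.01)² + (0.864)²] = 0.69486 kg m²; centre at d = 0.697 m, so the parallel axis theorem gives I = 0.69486 + (4.72)(0.697)² = 2.9879 kg m².
Thin disk: I_cm = (1/4)MR² = (1/4)(5.54)(0.126)² = 0.021988 kg m²; centre at d = 0.0767 m, so the parallel axis theorem gives I = 0.021988 + (5.54)(0.0767)² = 0.054579 kg m².
Solid disk: I_cm = (1/2)MR² = (1/2)(1.44)(0.0646)² = 0.0030047 kg m²; axis through the centre, so I = 0.0030047 kg m².
Total I = 2.9879 + 0.054579 + 0.0030047 = 3.0455 kg m².

3.05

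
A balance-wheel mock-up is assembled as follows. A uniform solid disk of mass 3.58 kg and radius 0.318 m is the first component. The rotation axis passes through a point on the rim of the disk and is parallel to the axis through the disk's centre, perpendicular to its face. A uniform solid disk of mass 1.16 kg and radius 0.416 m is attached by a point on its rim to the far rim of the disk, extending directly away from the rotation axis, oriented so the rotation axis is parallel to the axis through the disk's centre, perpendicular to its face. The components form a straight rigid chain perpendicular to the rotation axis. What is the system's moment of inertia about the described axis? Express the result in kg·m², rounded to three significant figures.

Solid disk: I_cm = (1/2)MR² = (1/2)(3.58)(0.318)² = 0.18101 kg·m²; centre at d = 0.318 m, so the parallel axis theorem gives I = 0.18101 + (3.58)(0.318)² = 0.54304 kg·m².
Solid disk: I_cm = (1/2)MR² = (1/2)(1.16)(0.416)² = 0.10037 kg·m²; centre at d = 0.318 + 0.318 + 0.416 = 1.052 m, so the parallel axis theorem gives I = 0.10037 + (1.16)(1.052)² = 1.3841 kg·m².
Total I = 0.54304 + 1.3841 = 1.9272 kg·m².

1.93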